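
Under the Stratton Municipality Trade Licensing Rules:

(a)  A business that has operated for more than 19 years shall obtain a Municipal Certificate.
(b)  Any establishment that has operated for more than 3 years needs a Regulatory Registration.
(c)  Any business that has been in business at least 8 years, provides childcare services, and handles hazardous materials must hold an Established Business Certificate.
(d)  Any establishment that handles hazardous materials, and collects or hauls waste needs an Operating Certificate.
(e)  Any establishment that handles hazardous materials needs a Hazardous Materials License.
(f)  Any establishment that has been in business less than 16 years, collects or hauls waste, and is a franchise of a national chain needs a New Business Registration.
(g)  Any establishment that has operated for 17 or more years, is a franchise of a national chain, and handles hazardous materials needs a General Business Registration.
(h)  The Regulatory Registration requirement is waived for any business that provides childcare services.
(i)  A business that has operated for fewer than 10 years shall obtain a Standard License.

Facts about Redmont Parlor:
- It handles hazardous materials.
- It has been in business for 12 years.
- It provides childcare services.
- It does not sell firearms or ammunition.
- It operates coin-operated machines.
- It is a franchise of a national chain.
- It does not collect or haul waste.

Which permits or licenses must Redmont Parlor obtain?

Established Business Certificate, Hazardous Materials License

(a) years in business 12 ≤ 19 → Municipal Certificate not required.
(b) years in business 12 > 3 → Regulatory Registration required.
(c) years in business 12 ≥ 8; provides childcare services; handles hazardous materials → Established Business Certificate required.
(d) handles hazardous materials; does not collect or haul waste → Operating Certificate not required.
(e) handles hazardous materials → Hazardous Materials License required.
(f) years in business 12 < 16; does not collect or haul waste; is a franchise of a national chain → New Business Registration not required.
(g) years in business 12 < 17; is a franchise of a national chain; handles hazardous materials → General Business Registration not required.
(h) provides childcare services → exempt from Regulatory Registration.
(i) years in business 12 ≥ 10 → Standard License not required.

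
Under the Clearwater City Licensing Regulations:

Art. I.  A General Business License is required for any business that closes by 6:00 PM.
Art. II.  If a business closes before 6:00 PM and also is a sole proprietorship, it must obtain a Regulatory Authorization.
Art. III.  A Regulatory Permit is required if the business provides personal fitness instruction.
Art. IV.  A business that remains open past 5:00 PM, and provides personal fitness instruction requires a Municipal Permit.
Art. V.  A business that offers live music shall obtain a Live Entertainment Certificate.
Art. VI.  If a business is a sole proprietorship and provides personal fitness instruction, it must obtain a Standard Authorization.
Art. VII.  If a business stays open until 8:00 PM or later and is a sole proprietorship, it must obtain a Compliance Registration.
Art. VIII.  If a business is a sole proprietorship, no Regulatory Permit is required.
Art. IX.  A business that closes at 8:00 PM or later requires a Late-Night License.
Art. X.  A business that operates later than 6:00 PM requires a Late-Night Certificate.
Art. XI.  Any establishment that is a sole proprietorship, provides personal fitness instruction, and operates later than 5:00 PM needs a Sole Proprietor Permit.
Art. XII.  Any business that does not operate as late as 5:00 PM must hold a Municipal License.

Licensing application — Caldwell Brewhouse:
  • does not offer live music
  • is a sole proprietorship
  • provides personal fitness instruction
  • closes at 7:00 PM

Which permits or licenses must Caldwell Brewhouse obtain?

Art. I. closes 7:00 PM, after 6:00 PM → General Business License not required.
Art. II. closes 7:00 PM, after 6:00 PM; is a sole proprietorship → Regulatory Authorization not required.
Art. III. provides personal fitness instruction → Regulatory Permit required.
Art. IV. closes 7:00 PM, after 5:00 PM; provides personal fitness instruction → Municipal Permit required.
Art. V. does not offer live music → Live Entertainment Certificate not required.
Art. VI. is a sole proprietorship; provides personal fitness instruction → Standard Authorization required.
Art. VII. closes 7:00 PM, at/before 8:00 PM; is a sole proprietorship → Compliance Registration not required.
Art. VIII. is a sole proprietorship → exempt from Regulatory Permit.
Art. IX. closes 7:00 PM, at/before 8:00 PM → Late-Night License not required.
Art. X. closes 7:00 PM, after 6:00 PM → Late-Night Certificate required.
Art. XI. is a sole proprietorship; provides personal fitness instruction; closes 7:00 PM, after 5:00 PM → Sole Proprietor Permit required.
Art. XII. closes 7:00 PM, after 5:00 PM → Municipal License not required.

Late-Night Certificate, Municipal Permit, Sole Proprietor Permit, Standard Authorization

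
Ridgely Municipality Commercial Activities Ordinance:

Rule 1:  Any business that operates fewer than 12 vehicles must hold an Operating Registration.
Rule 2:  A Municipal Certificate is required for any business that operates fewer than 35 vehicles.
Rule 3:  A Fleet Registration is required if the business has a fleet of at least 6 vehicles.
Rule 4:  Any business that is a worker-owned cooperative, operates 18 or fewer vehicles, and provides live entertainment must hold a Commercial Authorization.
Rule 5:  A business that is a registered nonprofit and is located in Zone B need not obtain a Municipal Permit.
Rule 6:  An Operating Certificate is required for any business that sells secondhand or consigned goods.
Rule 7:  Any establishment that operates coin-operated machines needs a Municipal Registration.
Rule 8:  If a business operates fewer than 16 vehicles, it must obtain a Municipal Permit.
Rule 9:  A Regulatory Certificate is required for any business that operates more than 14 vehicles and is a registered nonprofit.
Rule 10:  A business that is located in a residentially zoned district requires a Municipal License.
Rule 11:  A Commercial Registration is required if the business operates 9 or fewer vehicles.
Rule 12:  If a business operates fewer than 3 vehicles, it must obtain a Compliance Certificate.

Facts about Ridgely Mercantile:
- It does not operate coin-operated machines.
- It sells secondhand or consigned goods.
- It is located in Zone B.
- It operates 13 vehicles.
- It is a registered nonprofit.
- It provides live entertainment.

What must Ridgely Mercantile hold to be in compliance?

Fleet Registration, Municipal Certificate, Operating Certificate

Rule 1: vehicles 13 ≥ 12 → Operating Registration not required.
Rule 2: vehicles 13 < 35 → Municipal Certificate required.
Rule 3: vehicles 13 ≥ 6 → Fleet Registration required.
Rule 4: is a registered nonprofit (not: is a worker-owned cooperative); vehicles 13 ≤ 18; provides live entertainment → Commercial Authorization not required.
Rule 5: is a registered nonprofit; is located in Zone B → exempt from Municipal Permit.
Rule 6: sells secondhand or consigned goods → Operating Certificate required.
Rule 7: does not operate coin-operated machines → Municipal Registration not required.
Rule 8: vehicles 13 < 16 → Municipal Permit required.
Rule 9: vehicles 13 ≤ 14; is a registered nonprofit → Regulatory Certificate not required.
Rule 10: is located in Zone B (not: is located in a residentially zoned district) → Municipal License not required.
Rule 11: vehicles 13 > 9 → Commercial Registration not required.
Rule 12: vehicles 13 ≥ 3 → Compliance Certificate not required.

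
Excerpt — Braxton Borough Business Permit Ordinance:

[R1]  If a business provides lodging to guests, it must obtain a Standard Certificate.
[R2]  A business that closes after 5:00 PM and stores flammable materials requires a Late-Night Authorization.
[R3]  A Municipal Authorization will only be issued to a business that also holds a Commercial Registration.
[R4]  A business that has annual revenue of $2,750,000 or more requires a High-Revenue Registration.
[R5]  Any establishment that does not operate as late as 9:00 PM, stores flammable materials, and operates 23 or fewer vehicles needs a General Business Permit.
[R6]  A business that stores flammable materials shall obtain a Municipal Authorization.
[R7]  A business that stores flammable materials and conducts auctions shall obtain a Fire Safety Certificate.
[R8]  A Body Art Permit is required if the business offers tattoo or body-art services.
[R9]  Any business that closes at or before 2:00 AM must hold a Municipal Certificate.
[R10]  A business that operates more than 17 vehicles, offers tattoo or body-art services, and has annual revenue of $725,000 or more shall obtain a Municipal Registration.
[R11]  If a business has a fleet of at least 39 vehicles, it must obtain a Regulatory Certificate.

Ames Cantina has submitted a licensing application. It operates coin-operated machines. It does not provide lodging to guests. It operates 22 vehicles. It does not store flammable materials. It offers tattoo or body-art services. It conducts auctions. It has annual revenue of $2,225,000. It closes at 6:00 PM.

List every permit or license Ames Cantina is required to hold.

Body Art Permit, Municipal Certificate, Municipal Registration

[R1] does not provide lodging to guests → Standard Certificate not required.
[R2] closes 6:00 PM, after 5:00 PM; does not store flammable materials → Late-Night Authorization not required.
[R3] Municipal Authorization is not required → no effect.
[R4] revenue $2,225,000 < $2,750,000 → High-Revenue Registration not required.
[R5] closes 6:00 PM, at/before 9:00 PM; does not store flammable materials; vehicles 22 ≤ 23 → General Business Permit not required.
[R6] does not store flammable materials → Municipal Authorization not required.
[R7] does not store flammable materials; conducts auctions → Fire Safety Certificate not required.
[R8] offers tattoo or body-art services → Body Art Permit required.
[R9] closes 6:00 PM, at/before 2:00 AM → Municipal Certificate required.
[R10] vehicles 22 > 17; offers tattoo or body-art services; revenue $2,225,000 ≥ $725,000 → Municipal Registration required.
[R11] vehicles 22 < 39 → Regulatory Certificate not required.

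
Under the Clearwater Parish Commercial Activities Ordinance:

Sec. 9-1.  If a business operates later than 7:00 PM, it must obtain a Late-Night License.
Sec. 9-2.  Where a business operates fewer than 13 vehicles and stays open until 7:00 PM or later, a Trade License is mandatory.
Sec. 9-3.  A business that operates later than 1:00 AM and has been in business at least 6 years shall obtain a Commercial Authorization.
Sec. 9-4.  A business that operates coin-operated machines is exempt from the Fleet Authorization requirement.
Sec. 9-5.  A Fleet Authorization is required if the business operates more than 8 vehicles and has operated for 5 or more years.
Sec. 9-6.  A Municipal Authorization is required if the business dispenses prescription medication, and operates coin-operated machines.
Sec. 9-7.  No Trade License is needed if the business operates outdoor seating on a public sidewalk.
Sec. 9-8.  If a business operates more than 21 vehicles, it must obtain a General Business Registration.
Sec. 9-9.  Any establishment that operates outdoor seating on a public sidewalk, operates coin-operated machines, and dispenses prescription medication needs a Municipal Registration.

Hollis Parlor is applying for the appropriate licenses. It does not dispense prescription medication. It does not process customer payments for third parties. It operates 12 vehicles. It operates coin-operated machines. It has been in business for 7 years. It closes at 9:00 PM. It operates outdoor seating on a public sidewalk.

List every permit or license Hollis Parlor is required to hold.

Late-Night License

Sec. 9-1. closes 9:00 PM, after 7:00 PM → Late-Night License required.
Sec. 9-2. vehicles 12 < 13; closes 9:00 PM, after 7:00 PM → Trade License required.
Sec. 9-3. closes 9:00 PM, at/before 1:00 AM; years in business 7 ≥ 6 → Commercial Authorization not required.
Sec. 9-4. operates coin-operated machines → exempt from Fleet Authorization.
Sec. 9-5. vehicles 12 > 8; years in business 7 ≥ 5 → Fleet Authorization required.
Sec. 9-6. does not dispense prescription medication; operates coin-operated machines → Municipal Authorization not required.
Sec. 9-7. operates outdoor seating on a public sidewalk → exempt from Trade License.
Sec. 9-8. vehicles 12 ≤ 21 → General Business Registration not required.
Sec. 9-9. operates outdoor seating on a public sidewalk; operates coin-operated machines; does not dispense prescription medication → Municipal Registration not required.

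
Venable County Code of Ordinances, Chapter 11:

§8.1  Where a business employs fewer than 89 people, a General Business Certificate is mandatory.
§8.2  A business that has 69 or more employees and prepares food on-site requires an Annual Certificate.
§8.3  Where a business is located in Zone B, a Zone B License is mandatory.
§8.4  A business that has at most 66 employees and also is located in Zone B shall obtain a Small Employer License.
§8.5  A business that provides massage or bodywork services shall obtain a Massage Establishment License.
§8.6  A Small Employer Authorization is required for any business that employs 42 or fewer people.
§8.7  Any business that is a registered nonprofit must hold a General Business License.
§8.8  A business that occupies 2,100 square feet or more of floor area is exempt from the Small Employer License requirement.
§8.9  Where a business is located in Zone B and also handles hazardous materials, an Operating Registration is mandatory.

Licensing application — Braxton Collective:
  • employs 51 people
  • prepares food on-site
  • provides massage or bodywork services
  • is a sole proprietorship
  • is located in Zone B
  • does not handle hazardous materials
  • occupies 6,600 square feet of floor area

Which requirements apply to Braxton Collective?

§8.1 employees 51 < 89 → General Business Certificate required.
§8.2 employees 51 < 69; prepares food on-site → Annual Certificate not required.
§8.3 is located in Zone B → Zone B License required.
§8.4 employees 51 ≤ 66; is located in Zone B → Small Employer License required.
§8.5 provides massage or bodywork services → Massage Establishment License required.
§8.6 employees 51 > 42 → Small Employer Authorization not required.
§8.7 is a sole proprietorship (not: is a registered nonprofit) → General Business License not required.
§8.8 floor area 6,600 square feet ≥ 2,100 square feet → exempt from Small Employer License.
§8.9 is located in Zone B; does not handle hazardous materials → Operating Registration not required.

General Business Certificate, Massage Establishment License, Zone B License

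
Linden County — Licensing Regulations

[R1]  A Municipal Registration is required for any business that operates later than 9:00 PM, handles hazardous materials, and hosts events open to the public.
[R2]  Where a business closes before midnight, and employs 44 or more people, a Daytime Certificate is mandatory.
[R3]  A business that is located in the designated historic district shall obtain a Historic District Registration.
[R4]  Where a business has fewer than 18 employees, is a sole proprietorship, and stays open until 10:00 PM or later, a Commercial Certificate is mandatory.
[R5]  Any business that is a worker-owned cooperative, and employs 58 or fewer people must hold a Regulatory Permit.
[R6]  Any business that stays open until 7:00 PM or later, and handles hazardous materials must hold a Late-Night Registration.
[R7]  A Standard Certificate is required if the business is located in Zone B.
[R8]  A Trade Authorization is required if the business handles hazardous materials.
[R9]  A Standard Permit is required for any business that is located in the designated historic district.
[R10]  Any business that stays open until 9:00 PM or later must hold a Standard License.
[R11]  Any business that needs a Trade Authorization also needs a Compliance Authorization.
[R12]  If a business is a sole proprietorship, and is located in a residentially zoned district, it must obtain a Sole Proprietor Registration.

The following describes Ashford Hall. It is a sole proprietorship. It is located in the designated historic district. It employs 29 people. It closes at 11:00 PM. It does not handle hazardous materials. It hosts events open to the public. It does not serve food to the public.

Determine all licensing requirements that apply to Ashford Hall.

Historic District Registration, Standard License, Standard Permit

[R1] closes 11:00 PM, after 9:00 PM; does not handle hazardous materials; hosts events open to the public → Municipal Registration not required.
[R2] closes 11:00 PM, at/before midnight; employees 29 < 44 → Daytime Certificate not required.
[R3] is located in the designated historic district → Historic District Registration required.
[R4] employees 29 ≥ 18; is a sole proprietorship; closes 11:00 PM, after 10:00 PM → Commercial Certificate not required.
[R5] is a sole proprietorship (not: is a worker-owned cooperative); employees 29 ≤ 58 → Regulatory Permit not required.
[R6] closes 11:00 PM, after 7:00 PM; does not handle hazardous materials → Late-Night Registration not required.
[R7] is located in the designated historic district (not: is located in Zone B) → Standard Certificate not required.
[R8] does not handle hazardous materials → Trade Authorization not required.
[R9] is located in the designated historic district → Standard Permit required.
[R10] closes 11:00 PM, after 9:00 PM → Standard License required.
[R11] Trade Authorization is not required → no effect.
[R12] is a sole proprietorship; is located in the designated historic district (not: is located in a residentially zoned district) → Sole Proprietor Registration not required.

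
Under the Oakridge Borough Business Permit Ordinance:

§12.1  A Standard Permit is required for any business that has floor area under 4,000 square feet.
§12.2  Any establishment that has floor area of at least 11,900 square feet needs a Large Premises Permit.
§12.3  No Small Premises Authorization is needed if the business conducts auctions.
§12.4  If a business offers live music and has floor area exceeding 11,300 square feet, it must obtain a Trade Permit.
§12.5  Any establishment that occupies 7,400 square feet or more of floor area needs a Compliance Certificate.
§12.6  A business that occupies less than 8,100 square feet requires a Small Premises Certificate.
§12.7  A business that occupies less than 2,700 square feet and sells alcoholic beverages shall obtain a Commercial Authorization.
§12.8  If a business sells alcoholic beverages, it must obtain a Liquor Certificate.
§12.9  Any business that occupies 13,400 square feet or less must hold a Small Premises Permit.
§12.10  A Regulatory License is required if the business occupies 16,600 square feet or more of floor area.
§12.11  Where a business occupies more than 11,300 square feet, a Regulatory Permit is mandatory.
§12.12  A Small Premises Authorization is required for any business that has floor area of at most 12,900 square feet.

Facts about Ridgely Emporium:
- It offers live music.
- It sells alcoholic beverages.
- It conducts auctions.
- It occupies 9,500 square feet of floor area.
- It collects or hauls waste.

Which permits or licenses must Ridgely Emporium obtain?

§12.1 floor area 9,500 square feet ≥ 4,000 square feet → Standard Permit not required.
§12.2 floor area 9,500 square feet < 11,900 square feet → Large Premises Permit not required.
§12.3 conducts auctions → exempt from Small Premises Authorization.
§12.4 offers live music; floor area 9,500 square feet ≤ 11,300 square feet → Trade Permit not required.
§12.5 floor area 9,500 square feet ≥ 7,400 square feet → Compliance Certificate required.
§12.6 floor area 9,500 square feet ≥ 8,100 square feet → Small Premises Certificate not required.
§12.7 floor area 9,500 square feet ≥ 2,700 square feet; sells alcoholic beverages → Commercial Authorization not required.
§12.8 sells alcoholic beverages → Liquor Certificate required.
§12.9 floor area 9,500 square feet ≤ 13,400 square feet → Small Premises Permit required.
§12.10 floor area 9,500 square feet < 16,600 square feet → Regulatory License not required.
§12.11 floor area 9,500 square feet ≤ 11,300 square feet → Regulatory Permit not required.
§12.12 floor area 9,500 square feet ≤ 12,900 square feet → Small Premises Authorization required.

Compliance Certificate, Liquor Certificate, Small Premises Permit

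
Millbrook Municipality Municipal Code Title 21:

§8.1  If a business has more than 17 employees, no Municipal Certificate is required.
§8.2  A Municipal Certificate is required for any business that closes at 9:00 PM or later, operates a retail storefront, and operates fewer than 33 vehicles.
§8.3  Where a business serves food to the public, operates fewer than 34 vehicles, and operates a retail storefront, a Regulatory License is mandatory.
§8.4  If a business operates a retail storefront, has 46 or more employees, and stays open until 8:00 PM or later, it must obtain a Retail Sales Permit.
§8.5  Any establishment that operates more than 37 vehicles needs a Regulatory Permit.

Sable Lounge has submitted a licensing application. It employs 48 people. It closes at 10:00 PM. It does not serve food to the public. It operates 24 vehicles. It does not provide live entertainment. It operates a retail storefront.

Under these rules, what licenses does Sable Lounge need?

§8.1 employees 48 > 17 → exempt from Municipal Certificate.
§8.2 closes 10:00 PM, after 9:00 PM; operates a retail storefront; vehicles 24 < 33 → Municipal Certificate required.
§8.3 does not serve food to the public; vehicles 24 < 34; operates a retail storefront → Regulatory License not required.
§8.4 operates a retail storefront; employees 48 ≥ 46; closes 10:00 PM, after 8:00 PM → Retail Sales Permit required.
§8.5 vehicles 24 ≤ 37 → Regulatory Permit not required.

Retail Sales Permit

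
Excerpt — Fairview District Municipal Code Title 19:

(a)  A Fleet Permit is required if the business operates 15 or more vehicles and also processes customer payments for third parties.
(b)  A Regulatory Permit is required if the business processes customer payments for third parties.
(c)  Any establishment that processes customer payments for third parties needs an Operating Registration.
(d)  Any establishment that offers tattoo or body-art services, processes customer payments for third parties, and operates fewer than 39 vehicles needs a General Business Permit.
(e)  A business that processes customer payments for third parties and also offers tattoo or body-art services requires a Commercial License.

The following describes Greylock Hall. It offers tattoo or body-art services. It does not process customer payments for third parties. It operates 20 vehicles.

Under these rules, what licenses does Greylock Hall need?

(a) vehicles 20 ≥ 15; does not process customer payments for third parties → Fleet Permit not required.
(b) does not process customer payments for third parties → Regulatory Permit not required.
(c) does not process customer payments for third parties → Operating Registration not required.
(d) offers tattoo or body-art services; does not process customer payments for third parties; vehicles 20 < 39 → General Business Permit not required.
(e) does not process customer payments for third parties; offers tattoo or body-art services → Commercial License not required.

None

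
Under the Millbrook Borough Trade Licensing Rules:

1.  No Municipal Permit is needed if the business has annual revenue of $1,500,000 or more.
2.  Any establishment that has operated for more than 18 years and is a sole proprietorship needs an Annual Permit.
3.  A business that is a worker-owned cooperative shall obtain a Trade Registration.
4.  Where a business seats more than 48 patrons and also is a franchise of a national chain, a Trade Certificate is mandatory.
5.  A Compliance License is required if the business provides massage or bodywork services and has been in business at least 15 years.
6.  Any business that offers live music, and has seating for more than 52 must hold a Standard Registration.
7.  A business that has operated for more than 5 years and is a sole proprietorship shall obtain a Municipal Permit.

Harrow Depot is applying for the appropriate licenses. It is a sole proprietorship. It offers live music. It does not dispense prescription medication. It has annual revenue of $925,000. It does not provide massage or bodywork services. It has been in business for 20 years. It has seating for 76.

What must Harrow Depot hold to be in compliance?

1. revenue $925,000 < $1,500,000 → Municipal Permit exemption does not apply.
2. years in business 20 > 18; is a sole proprietorship → Annual Permit required.
3. is a sole proprietorship (not: is a worker-owned cooperative) → Trade Registration not required.
4. seating 76 > 48; is a sole proprietorship (not: is a franchise of a national chain) → Trade Certificate not required.
5. does not provide massage or bodywork services; years in business 20 ≥ 15 → Compliance License not required.
6. offers live music; seating 76 > 52 → Standard Registration required.
7. years in business 20 > 5; is a sole proprietorship → Municipal Permit required.

Annual Permit, Municipal Permit, Standard Registration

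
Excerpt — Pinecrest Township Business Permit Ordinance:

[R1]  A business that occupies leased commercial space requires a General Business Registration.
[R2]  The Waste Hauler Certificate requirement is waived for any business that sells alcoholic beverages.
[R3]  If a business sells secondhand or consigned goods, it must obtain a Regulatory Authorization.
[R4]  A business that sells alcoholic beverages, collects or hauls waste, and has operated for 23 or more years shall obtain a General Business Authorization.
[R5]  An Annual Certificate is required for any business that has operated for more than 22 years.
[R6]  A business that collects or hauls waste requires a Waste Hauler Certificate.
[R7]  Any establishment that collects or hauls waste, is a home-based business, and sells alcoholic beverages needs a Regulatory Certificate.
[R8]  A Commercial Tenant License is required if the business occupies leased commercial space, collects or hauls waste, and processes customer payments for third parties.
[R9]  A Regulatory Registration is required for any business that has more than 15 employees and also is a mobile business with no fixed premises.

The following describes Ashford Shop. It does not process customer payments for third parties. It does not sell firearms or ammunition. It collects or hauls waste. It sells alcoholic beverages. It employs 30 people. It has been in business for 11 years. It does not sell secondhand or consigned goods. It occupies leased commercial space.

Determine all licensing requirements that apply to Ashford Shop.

[R1] occupies leased commercial space → General Business Registration required.
[R2] sells alcoholic beverages → exempt from Waste Hauler Certificate.
[R3] does not sell secondhand or consigned goods → Regulatory Authorization not required.
[R4] sells alcoholic beverages; collects or hauls waste; years in business 11 < 23 → General Business Authorization not required.
[R5] years in business 11 ≤ 22 → Annual Certificate not required.
[R6] collects or hauls waste → Waste Hauler Certificate required.
[R7] collects or hauls waste; occupies leased commercial space (not: is a home-based business); sells alcoholic beverages → Regulatory Certificate not required.
[R8] occupies leased commercial space; collects or hauls waste; does not process customer payments for third parties → Commercial Tenant License not required.
[R9] employees 30 > 15; occupies leased commercial space (not: is a mobile business with no fixed premises) → Regulatory Registration not required.

General Business Registration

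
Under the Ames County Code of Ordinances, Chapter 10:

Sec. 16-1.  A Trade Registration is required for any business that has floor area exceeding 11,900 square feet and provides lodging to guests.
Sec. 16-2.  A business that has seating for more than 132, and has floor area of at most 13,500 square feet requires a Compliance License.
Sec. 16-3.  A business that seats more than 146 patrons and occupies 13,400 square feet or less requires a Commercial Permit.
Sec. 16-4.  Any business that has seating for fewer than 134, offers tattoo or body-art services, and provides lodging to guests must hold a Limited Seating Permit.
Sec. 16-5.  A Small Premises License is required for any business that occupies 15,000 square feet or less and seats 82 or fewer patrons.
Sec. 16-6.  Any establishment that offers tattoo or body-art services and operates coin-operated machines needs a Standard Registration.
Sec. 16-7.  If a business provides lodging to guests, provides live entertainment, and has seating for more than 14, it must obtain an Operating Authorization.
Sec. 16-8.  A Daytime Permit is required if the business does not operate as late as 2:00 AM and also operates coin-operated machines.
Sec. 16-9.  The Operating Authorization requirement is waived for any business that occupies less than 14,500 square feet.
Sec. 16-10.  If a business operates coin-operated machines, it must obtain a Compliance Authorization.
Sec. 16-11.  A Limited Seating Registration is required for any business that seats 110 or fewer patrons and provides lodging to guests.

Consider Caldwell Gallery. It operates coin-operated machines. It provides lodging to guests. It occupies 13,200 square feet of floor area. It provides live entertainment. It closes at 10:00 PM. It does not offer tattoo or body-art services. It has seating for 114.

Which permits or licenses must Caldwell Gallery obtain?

Sec. 16-1. floor area 13,200 square feet > 11,900 square feet; provides lodging to guests → Trade Registration required.
Sec. 16-2. seating 114 ≤ 132; floor area 13,200 square feet ≤ 13,500 square feet → Compliance License not required.
Sec. 16-3. seating 114 ≤ 146; floor area 13,200 square feet ≤ 13,400 square feet → Commercial Permit not required.
Sec. 16-4. seating 114 < 134; does not offer tattoo or body-art services; provides lodging to guests → Limited Seating Permit not required.
Sec. 16-5. floor area 13,200 square feet ≤ 15,000 square feet; seating 114 > 82 → Small Premises License not required.
Sec. 16-6. does not offer tattoo or body-art services; operates coin-operated machines → Standard Registration not required.
Sec. 16-7. provides lodging to guests; provides live entertainment; seating 114 > 14 → Operating Authorization required.
Sec. 16-8. closes 10:00 PM, at/before 2:00 AM; operates coin-operated machines → Daytime Permit required.
Sec. 16-9. floor area 13,200 square feet < 14,500 square feet → exempt from Operating Authorization.
Sec. 16-10. operates coin-operated machines → Compliance Authorization required.
Sec. 16-11. seating 114 > 110; provides lodging to guests → Limited Seating Registration not required.

Compliance Authorization, Daytime Permit, Trade Registration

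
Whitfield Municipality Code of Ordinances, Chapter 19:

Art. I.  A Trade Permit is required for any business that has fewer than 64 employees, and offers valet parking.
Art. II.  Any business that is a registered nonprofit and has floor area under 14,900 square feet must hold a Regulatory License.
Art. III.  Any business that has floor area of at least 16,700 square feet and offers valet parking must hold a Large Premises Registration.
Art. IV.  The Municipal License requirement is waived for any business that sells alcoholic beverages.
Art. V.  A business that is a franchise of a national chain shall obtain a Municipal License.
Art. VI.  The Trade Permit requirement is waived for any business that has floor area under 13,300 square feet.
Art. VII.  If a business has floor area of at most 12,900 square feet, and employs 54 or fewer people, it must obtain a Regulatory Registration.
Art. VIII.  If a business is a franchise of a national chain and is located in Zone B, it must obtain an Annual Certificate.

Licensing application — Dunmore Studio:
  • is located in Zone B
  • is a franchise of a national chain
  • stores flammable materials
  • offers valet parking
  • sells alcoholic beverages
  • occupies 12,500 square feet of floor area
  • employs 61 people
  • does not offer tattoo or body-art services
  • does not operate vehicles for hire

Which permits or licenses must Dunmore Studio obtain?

Annual Certificate

Art. I. employees 61 < 64; offers valet parking → Trade Permit required.
Art. II. is a franchise of a national chain (not: is a registered nonprofit); floor area 12,500 square feet < 14,900 square feet → Regulatory License not required.
Art. III. floor area 12,500 square feet < 16,700 square feet; offers valet parking → Large Premises Registration not required.
Art. IV. sells alcoholic beverages → exempt from Municipal License.
Art. V. is a franchise of a national chain → Municipal License required.
Art. VI. floor area 12,500 square feet < 13,300 square feet → exempt from Trade Permit.
Art. VII. floor area 12,500 square feet ≤ 12,900 square feet; employees 61 > 54 → Regulatory Registration not required.
Art. VIII. is a franchise of a national chain; is located in Zone B → Annual Certificate required.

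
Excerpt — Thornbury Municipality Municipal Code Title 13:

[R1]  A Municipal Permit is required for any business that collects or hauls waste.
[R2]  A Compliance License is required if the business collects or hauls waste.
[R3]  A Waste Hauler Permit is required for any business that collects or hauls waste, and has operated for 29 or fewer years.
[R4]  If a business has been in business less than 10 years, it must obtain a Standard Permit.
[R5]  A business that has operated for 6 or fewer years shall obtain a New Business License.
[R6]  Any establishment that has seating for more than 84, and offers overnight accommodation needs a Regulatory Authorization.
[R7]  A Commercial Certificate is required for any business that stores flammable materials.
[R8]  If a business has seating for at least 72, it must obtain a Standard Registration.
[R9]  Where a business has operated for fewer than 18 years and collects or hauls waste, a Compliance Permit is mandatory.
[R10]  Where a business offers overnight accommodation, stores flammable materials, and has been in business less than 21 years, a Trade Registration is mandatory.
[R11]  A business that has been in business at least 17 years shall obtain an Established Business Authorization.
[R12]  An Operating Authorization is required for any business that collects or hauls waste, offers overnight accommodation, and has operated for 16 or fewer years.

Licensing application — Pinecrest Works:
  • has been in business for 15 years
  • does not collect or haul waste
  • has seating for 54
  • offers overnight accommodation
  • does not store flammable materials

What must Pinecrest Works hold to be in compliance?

None

[R1] does not collect or haul waste → Municipal Permit not required.
[R2] does not collect or haul waste → Compliance License not required.
[R3] does not collect or haul waste; years in business 15 ≤ 29 → Waste Hauler Permit not required.
[R4] years in business 15 ≥ 10 → Standard Permit not required.
[R5] years in business 15 > 6 → New Business License not required.
[R6] seating 54 ≤ 84; offers overnight accommodation → Regulatory Authorization not required.
[R7] does not store flammable materials → Commercial Certificate not required.
[R8] seating 54 < 72 → Standard Registration not required.
[R9] years in business 15 < 18; does not collect or haul waste → Compliance Permit not required.
[R10] offers overnight accommodation; does not store flammable materials; years in business 15 < 21 → Trade Registration not required.
[R11] years in business 15 < 17 → Established Business Authorization not required.
[R12] does not collect or haul waste; offers overnight accommodation; years in business 15 ≤ 16 → Operating Authorization not required.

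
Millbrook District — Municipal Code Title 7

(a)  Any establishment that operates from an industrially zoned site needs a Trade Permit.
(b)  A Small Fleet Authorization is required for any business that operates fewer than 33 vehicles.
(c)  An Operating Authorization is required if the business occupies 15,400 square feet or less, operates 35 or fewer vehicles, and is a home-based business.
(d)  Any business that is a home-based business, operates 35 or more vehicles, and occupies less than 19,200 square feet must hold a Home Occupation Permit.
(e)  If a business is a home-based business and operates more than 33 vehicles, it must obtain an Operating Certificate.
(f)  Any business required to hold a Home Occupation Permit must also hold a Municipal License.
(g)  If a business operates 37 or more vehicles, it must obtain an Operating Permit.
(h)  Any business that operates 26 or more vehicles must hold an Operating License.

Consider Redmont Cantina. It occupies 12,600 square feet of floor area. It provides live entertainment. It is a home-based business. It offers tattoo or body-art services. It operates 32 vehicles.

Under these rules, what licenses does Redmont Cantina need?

(a) is a home-based business (not: operates from an industrially zoned site) → Trade Permit not required.
(b) vehicles 32 < 33 → Small Fleet Authorization required.
(c) floor area 12,600 square feet ≤ 15,400 square feet; vehicles 32 ≤ 35; is a home-based business → Operating Authorization required.
(d) is a home-based business; vehicles 32 < 35; floor area 12,600 square feet < 19,200 square feet → Home Occupation Permit not required.
(e) is a home-based business; vehicles 32 ≤ 33 → Operating Certificate not required.
(f) Home Occupation Permit is not required → no effect.
(g) vehicles 32 < 37 → Operating Permit not required.
(h) vehicles 32 ≥ 26 → Operating License required.

Operating Authorization, Operating License, Small Fleet Authorization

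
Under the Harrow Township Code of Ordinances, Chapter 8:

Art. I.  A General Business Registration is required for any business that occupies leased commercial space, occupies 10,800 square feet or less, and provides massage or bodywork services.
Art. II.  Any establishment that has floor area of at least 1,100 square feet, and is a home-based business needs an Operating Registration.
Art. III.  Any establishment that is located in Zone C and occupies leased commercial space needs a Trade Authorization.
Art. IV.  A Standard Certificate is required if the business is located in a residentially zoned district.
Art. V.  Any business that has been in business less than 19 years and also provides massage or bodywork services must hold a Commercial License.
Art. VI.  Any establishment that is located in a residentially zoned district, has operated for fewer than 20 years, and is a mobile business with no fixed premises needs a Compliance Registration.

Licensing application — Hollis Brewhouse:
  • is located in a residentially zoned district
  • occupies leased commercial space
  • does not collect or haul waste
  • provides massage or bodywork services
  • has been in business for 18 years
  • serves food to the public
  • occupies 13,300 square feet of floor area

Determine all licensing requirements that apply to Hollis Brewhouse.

Commercial License, Standard Certificate

Art. I. occupies leased commercial space; floor area 13,300 square feet > 10,800 square feet; provides massage or bodywork services → General Business Registration not required.
Art. II. floor area 13,300 square feet ≥ 1,100 square feet; occupies leased commercial space (not: is a home-based business) → Operating Registration not required.
Art. III. is located in a residentially zoned district (not: is located in Zone C); occupies leased commercial space → Trade Authorization not required.
Art. IV. is located in a residentially zoned district → Standard Certificate required.
Art. V. years in business 18 < 19; provides massage or bodywork services → Commercial License required.
Art. VI. is located in a residentially zoned district; years in business 18 < 20; occupies leased commercial space (not: is a mobile business with no fixed premises) → Compliance Registration not required.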